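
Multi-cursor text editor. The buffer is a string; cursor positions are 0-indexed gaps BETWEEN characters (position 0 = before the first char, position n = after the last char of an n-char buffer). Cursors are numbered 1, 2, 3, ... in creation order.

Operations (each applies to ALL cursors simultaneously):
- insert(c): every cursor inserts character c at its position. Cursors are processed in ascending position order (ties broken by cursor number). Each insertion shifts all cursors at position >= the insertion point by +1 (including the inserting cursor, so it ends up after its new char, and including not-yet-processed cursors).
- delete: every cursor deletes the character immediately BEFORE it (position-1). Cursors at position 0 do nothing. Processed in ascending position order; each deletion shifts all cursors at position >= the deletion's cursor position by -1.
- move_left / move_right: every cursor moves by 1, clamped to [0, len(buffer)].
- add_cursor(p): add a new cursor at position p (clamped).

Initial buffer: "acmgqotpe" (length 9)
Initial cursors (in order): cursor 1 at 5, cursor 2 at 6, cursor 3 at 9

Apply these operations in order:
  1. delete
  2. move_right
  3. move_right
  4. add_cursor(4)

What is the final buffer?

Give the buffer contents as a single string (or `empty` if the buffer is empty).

Answer: acmgtp

Derivation:
After op 1 (delete): buffer="acmgtp" (len 6), cursors c1@4 c2@4 c3@6, authorship ......
After op 2 (move_right): buffer="acmgtp" (len 6), cursors c1@5 c2@5 c3@6, authorship ......
After op 3 (move_right): buffer="acmgtp" (len 6), cursors c1@6 c2@6 c3@6, authorship ......
After op 4 (add_cursor(4)): buffer="acmgtp" (len 6), cursors c4@4 c1@6 c2@6 c3@6, authorship ......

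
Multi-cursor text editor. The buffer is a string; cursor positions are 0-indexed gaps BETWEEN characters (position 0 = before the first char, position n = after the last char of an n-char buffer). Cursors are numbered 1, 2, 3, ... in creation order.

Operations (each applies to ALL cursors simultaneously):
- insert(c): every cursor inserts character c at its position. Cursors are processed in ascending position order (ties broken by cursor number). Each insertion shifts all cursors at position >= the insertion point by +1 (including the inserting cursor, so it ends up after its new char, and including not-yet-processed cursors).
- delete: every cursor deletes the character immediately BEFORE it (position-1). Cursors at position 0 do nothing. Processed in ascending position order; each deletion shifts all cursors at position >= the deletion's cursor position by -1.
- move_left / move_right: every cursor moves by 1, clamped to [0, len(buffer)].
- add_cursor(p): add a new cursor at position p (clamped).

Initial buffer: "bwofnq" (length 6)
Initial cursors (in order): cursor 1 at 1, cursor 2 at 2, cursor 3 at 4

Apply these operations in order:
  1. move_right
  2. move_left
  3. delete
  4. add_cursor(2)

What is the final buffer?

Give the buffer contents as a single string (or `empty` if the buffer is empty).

After op 1 (move_right): buffer="bwofnq" (len 6), cursors c1@2 c2@3 c3@5, authorship ......
After op 2 (move_left): buffer="bwofnq" (len 6), cursors c1@1 c2@2 c3@4, authorship ......
After op 3 (delete): buffer="onq" (len 3), cursors c1@0 c2@0 c3@1, authorship ...
After op 4 (add_cursor(2)): buffer="onq" (len 3), cursors c1@0 c2@0 c3@1 c4@2, authorship ...

Answer: onq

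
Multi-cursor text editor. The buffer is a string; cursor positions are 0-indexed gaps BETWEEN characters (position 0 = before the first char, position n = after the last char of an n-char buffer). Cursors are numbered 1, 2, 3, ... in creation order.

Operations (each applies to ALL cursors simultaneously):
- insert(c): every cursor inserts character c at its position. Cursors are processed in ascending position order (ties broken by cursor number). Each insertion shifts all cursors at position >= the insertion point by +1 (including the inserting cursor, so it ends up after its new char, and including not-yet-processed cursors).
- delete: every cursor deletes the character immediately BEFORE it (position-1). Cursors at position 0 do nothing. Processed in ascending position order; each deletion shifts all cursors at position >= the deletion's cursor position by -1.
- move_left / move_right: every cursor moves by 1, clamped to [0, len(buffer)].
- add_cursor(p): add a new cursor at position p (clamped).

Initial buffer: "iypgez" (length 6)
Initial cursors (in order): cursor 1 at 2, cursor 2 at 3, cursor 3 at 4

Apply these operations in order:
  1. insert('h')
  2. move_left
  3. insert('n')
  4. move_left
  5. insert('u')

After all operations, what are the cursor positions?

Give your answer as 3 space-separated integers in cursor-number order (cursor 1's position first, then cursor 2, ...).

After op 1 (insert('h')): buffer="iyhphghez" (len 9), cursors c1@3 c2@5 c3@7, authorship ..1.2.3..
After op 2 (move_left): buffer="iyhphghez" (len 9), cursors c1@2 c2@4 c3@6, authorship ..1.2.3..
After op 3 (insert('n')): buffer="iynhpnhgnhez" (len 12), cursors c1@3 c2@6 c3@9, authorship ..11.22.33..
After op 4 (move_left): buffer="iynhpnhgnhez" (len 12), cursors c1@2 c2@5 c3@8, authorship ..11.22.33..
After op 5 (insert('u')): buffer="iyunhpunhgunhez" (len 15), cursors c1@3 c2@7 c3@11, authorship ..111.222.333..

Answer: 3 7 11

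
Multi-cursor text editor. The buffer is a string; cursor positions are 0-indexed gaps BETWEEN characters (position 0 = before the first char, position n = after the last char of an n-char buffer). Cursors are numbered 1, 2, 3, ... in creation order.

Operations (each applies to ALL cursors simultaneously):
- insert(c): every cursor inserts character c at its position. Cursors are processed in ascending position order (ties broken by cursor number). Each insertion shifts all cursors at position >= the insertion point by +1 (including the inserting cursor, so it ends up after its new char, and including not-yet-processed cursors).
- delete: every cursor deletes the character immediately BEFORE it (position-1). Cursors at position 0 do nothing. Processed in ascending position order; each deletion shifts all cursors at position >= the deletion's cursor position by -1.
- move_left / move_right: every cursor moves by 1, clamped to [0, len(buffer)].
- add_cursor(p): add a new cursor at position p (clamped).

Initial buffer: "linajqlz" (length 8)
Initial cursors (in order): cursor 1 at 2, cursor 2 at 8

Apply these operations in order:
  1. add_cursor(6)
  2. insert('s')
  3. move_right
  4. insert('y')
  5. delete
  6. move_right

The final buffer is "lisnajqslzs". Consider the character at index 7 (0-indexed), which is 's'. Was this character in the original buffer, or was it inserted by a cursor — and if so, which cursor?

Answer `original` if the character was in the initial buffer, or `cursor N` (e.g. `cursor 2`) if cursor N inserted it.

After op 1 (add_cursor(6)): buffer="linajqlz" (len 8), cursors c1@2 c3@6 c2@8, authorship ........
After op 2 (insert('s')): buffer="lisnajqslzs" (len 11), cursors c1@3 c3@8 c2@11, authorship ..1....3..2
After op 3 (move_right): buffer="lisnajqslzs" (len 11), cursors c1@4 c3@9 c2@11, authorship ..1....3..2
After op 4 (insert('y')): buffer="lisnyajqslyzsy" (len 14), cursors c1@5 c3@11 c2@14, authorship ..1.1...3.3.22
After op 5 (delete): buffer="lisnajqslzs" (len 11), cursors c1@4 c3@9 c2@11, authorship ..1....3..2
After op 6 (move_right): buffer="lisnajqslzs" (len 11), cursors c1@5 c3@10 c2@11, authorship ..1....3..2
Authorship (.=original, N=cursor N): . . 1 . . . . 3 . . 2
Index 7: author = 3

Answer: cursor 3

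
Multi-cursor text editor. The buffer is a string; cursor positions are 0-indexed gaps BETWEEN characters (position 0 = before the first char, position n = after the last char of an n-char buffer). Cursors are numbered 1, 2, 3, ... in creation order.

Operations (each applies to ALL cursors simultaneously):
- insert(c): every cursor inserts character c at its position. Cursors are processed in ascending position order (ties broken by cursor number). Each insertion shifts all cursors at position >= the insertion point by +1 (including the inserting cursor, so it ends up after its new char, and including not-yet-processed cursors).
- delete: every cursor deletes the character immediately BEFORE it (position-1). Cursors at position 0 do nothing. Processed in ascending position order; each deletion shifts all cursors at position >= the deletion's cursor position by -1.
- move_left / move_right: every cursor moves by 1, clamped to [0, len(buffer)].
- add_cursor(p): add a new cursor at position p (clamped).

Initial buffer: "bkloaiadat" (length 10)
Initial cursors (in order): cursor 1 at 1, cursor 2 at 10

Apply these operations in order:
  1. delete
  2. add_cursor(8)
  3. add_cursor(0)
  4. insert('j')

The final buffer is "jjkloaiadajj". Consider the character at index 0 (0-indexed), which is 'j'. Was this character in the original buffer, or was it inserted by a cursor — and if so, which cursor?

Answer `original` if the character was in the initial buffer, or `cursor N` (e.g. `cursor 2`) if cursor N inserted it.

Answer: cursor 1

Derivation:
After op 1 (delete): buffer="kloaiada" (len 8), cursors c1@0 c2@8, authorship ........
After op 2 (add_cursor(8)): buffer="kloaiada" (len 8), cursors c1@0 c2@8 c3@8, authorship ........
After op 3 (add_cursor(0)): buffer="kloaiada" (len 8), cursors c1@0 c4@0 c2@8 c3@8, authorship ........
After op 4 (insert('j')): buffer="jjkloaiadajj" (len 12), cursors c1@2 c4@2 c2@12 c3@12, authorship 14........23
Authorship (.=original, N=cursor N): 1 4 . . . . . . . . 2 3
Index 0: author = 1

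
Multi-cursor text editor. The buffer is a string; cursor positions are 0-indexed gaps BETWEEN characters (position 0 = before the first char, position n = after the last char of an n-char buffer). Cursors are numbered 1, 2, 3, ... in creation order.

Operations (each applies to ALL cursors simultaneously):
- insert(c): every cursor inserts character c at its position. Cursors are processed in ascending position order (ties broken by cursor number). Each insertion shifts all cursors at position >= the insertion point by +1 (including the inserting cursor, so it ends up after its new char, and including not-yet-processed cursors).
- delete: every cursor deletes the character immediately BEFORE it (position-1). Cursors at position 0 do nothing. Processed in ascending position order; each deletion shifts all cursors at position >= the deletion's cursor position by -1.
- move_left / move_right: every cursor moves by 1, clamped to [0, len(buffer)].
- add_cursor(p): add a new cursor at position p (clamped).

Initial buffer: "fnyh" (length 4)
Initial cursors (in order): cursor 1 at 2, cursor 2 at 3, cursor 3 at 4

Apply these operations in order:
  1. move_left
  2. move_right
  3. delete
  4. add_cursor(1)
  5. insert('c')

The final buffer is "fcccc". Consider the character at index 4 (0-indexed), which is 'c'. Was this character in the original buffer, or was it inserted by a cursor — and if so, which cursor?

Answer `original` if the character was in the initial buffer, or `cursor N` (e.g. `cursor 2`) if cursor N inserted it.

Answer: cursor 4

Derivation:
After op 1 (move_left): buffer="fnyh" (len 4), cursors c1@1 c2@2 c3@3, authorship ....
After op 2 (move_right): buffer="fnyh" (len 4), cursors c1@2 c2@3 c3@4, authorship ....
After op 3 (delete): buffer="f" (len 1), cursors c1@1 c2@1 c3@1, authorship .
After op 4 (add_cursor(1)): buffer="f" (len 1), cursors c1@1 c2@1 c3@1 c4@1, authorship .
After op 5 (insert('c')): buffer="fcccc" (len 5), cursors c1@5 c2@5 c3@5 c4@5, authorship .1234
Authorship (.=original, N=cursor N): . 1 2 3 4
Index 4: author = 4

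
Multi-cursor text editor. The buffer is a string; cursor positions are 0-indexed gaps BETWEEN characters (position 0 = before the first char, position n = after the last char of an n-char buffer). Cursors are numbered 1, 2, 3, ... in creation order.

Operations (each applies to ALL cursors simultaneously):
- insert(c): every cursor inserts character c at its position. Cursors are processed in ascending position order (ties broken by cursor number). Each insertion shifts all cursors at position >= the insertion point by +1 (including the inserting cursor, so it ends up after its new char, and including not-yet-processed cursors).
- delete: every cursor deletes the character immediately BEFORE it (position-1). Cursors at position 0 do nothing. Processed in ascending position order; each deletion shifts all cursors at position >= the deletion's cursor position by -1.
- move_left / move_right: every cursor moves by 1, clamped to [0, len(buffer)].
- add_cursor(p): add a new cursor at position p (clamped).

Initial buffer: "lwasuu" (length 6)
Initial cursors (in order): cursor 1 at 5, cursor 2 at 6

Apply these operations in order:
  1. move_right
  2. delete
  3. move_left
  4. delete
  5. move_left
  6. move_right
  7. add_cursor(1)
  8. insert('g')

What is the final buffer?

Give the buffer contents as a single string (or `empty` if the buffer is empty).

After op 1 (move_right): buffer="lwasuu" (len 6), cursors c1@6 c2@6, authorship ......
After op 2 (delete): buffer="lwas" (len 4), cursors c1@4 c2@4, authorship ....
After op 3 (move_left): buffer="lwas" (len 4), cursors c1@3 c2@3, authorship ....
After op 4 (delete): buffer="ls" (len 2), cursors c1@1 c2@1, authorship ..
After op 5 (move_left): buffer="ls" (len 2), cursors c1@0 c2@0, authorship ..
After op 6 (move_right): buffer="ls" (len 2), cursors c1@1 c2@1, authorship ..
After op 7 (add_cursor(1)): buffer="ls" (len 2), cursors c1@1 c2@1 c3@1, authorship ..
After op 8 (insert('g')): buffer="lgggs" (len 5), cursors c1@4 c2@4 c3@4, authorship .123.

Answer: lgggs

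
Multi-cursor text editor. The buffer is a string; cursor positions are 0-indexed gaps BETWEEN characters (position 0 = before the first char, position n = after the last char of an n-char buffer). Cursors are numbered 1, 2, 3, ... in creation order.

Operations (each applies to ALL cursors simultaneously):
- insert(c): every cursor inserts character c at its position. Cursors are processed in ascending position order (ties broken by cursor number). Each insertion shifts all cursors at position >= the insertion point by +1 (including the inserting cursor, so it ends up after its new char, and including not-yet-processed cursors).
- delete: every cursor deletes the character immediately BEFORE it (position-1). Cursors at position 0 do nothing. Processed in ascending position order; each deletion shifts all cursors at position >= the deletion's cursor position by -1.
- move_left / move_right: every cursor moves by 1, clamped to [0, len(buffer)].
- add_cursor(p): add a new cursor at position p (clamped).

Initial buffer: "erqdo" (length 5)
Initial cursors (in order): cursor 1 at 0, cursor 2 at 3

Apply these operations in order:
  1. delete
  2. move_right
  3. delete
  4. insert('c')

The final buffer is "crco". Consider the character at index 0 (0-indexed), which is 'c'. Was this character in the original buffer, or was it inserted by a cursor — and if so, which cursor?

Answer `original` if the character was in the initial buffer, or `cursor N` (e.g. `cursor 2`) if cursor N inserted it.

Answer: cursor 1

Derivation:
After op 1 (delete): buffer="erdo" (len 4), cursors c1@0 c2@2, authorship ....
After op 2 (move_right): buffer="erdo" (len 4), cursors c1@1 c2@3, authorship ....
After op 3 (delete): buffer="ro" (len 2), cursors c1@0 c2@1, authorship ..
After op 4 (insert('c')): buffer="crco" (len 4), cursors c1@1 c2@3, authorship 1.2.
Authorship (.=original, N=cursor N): 1 . 2 .
Index 0: author = 1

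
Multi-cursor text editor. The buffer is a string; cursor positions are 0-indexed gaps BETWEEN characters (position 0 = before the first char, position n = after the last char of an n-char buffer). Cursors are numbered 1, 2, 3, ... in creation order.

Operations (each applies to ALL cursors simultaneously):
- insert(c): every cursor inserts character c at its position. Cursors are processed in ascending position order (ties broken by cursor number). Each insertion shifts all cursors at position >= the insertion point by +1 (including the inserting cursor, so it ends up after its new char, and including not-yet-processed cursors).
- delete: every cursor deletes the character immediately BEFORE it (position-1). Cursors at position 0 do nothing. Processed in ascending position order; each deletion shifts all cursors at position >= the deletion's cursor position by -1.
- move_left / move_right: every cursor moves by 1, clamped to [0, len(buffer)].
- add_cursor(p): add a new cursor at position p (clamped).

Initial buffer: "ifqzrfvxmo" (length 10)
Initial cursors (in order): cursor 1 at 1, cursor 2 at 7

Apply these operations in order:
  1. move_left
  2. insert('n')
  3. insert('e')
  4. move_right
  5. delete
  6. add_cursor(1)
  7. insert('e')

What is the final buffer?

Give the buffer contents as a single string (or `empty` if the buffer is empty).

Answer: neeefqzrfneexmo

Derivation:
After op 1 (move_left): buffer="ifqzrfvxmo" (len 10), cursors c1@0 c2@6, authorship ..........
After op 2 (insert('n')): buffer="nifqzrfnvxmo" (len 12), cursors c1@1 c2@8, authorship 1......2....
After op 3 (insert('e')): buffer="neifqzrfnevxmo" (len 14), cursors c1@2 c2@10, authorship 11......22....
After op 4 (move_right): buffer="neifqzrfnevxmo" (len 14), cursors c1@3 c2@11, authorship 11......22....
After op 5 (delete): buffer="nefqzrfnexmo" (len 12), cursors c1@2 c2@9, authorship 11.....22...
After op 6 (add_cursor(1)): buffer="nefqzrfnexmo" (len 12), cursors c3@1 c1@2 c2@9, authorship 11.....22...
After op 7 (insert('e')): buffer="neeefqzrfneexmo" (len 15), cursors c3@2 c1@4 c2@12, authorship 1311.....222...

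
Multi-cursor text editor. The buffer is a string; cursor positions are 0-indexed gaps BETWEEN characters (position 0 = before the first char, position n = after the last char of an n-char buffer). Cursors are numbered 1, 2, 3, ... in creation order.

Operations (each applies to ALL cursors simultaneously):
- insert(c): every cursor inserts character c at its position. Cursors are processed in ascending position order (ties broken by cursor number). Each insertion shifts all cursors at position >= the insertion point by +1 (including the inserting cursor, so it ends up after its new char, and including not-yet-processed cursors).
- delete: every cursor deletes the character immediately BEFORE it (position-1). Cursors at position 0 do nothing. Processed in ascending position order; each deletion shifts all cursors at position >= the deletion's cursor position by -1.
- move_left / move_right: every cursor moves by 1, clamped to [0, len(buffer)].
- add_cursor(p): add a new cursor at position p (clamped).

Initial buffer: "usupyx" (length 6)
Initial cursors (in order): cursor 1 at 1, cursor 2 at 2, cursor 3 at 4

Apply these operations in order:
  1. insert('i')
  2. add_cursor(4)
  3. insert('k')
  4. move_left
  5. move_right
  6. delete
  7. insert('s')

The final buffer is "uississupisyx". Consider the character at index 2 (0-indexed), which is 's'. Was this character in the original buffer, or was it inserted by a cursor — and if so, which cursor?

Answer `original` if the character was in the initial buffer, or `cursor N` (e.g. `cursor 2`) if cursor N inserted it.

Answer: cursor 1

Derivation:
After op 1 (insert('i')): buffer="uisiupiyx" (len 9), cursors c1@2 c2@4 c3@7, authorship .1.2..3..
After op 2 (add_cursor(4)): buffer="uisiupiyx" (len 9), cursors c1@2 c2@4 c4@4 c3@7, authorship .1.2..3..
After op 3 (insert('k')): buffer="uiksikkupikyx" (len 13), cursors c1@3 c2@7 c4@7 c3@11, authorship .11.224..33..
After op 4 (move_left): buffer="uiksikkupikyx" (len 13), cursors c1@2 c2@6 c4@6 c3@10, authorship .11.224..33..
After op 5 (move_right): buffer="uiksikkupikyx" (len 13), cursors c1@3 c2@7 c4@7 c3@11, authorship .11.224..33..
After op 6 (delete): buffer="uisiupiyx" (len 9), cursors c1@2 c2@4 c4@4 c3@7, authorship .1.2..3..
After op 7 (insert('s')): buffer="uississupisyx" (len 13), cursors c1@3 c2@7 c4@7 c3@11, authorship .11.224..33..
Authorship (.=original, N=cursor N): . 1 1 . 2 2 4 . . 3 3 . .
Index 2: author = 1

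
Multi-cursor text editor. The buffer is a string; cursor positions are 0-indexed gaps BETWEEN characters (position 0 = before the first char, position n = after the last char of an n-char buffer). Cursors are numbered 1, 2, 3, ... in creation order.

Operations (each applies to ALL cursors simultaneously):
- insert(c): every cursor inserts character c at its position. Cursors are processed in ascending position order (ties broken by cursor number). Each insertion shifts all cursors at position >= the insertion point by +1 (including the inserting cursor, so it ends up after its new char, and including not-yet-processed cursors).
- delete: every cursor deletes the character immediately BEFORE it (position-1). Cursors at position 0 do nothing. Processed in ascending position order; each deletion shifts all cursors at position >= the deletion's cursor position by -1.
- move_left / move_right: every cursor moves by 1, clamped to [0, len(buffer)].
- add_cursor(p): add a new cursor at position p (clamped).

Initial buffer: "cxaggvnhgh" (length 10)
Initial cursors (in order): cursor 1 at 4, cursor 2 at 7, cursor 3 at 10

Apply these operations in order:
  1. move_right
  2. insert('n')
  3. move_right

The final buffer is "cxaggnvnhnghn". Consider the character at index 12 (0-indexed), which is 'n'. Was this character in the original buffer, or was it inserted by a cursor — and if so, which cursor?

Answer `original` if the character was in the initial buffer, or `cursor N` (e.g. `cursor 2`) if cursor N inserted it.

Answer: cursor 3

Derivation:
After op 1 (move_right): buffer="cxaggvnhgh" (len 10), cursors c1@5 c2@8 c3@10, authorship ..........
After op 2 (insert('n')): buffer="cxaggnvnhnghn" (len 13), cursors c1@6 c2@10 c3@13, authorship .....1...2..3
After op 3 (move_right): buffer="cxaggnvnhnghn" (len 13), cursors c1@7 c2@11 c3@13, authorship .....1...2..3
Authorship (.=original, N=cursor N): . . . . . 1 . . . 2 . . 3
Index 12: author = 3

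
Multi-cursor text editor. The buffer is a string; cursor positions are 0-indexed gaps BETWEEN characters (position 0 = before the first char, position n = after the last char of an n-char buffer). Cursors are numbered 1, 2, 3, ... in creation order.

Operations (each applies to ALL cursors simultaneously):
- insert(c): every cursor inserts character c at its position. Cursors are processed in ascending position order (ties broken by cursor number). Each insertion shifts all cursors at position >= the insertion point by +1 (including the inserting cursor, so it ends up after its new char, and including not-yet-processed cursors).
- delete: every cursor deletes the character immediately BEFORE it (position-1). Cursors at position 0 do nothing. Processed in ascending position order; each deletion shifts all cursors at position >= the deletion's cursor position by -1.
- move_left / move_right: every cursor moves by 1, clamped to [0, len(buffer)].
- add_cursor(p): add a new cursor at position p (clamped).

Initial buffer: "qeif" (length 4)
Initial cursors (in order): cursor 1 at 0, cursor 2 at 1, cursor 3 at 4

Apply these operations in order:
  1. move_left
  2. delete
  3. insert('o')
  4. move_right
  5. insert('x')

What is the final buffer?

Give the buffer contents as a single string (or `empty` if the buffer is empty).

Answer: ooqxxeofx

Derivation:
After op 1 (move_left): buffer="qeif" (len 4), cursors c1@0 c2@0 c3@3, authorship ....
After op 2 (delete): buffer="qef" (len 3), cursors c1@0 c2@0 c3@2, authorship ...
After op 3 (insert('o')): buffer="ooqeof" (len 6), cursors c1@2 c2@2 c3@5, authorship 12..3.
After op 4 (move_right): buffer="ooqeof" (len 6), cursors c1@3 c2@3 c3@6, authorship 12..3.
After op 5 (insert('x')): buffer="ooqxxeofx" (len 9), cursors c1@5 c2@5 c3@9, authorship 12.12.3.3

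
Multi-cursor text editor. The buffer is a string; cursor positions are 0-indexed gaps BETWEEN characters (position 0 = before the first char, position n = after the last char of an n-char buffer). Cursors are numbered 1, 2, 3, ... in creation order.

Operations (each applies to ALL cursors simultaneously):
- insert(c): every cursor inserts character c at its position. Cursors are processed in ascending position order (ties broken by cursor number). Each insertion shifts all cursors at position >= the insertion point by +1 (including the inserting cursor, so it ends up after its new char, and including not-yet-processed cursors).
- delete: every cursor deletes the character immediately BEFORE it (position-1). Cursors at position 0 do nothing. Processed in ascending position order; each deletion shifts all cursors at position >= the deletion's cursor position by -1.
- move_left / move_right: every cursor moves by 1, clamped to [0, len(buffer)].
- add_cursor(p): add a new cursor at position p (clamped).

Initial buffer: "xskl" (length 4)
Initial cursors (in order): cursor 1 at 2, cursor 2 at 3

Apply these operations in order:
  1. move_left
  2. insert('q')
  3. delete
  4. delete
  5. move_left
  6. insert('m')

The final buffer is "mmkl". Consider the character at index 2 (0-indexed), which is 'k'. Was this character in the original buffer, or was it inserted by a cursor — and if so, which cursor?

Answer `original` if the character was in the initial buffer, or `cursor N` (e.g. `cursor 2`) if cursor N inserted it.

After op 1 (move_left): buffer="xskl" (len 4), cursors c1@1 c2@2, authorship ....
After op 2 (insert('q')): buffer="xqsqkl" (len 6), cursors c1@2 c2@4, authorship .1.2..
After op 3 (delete): buffer="xskl" (len 4), cursors c1@1 c2@2, authorship ....
After op 4 (delete): buffer="kl" (len 2), cursors c1@0 c2@0, authorship ..
After op 5 (move_left): buffer="kl" (len 2), cursors c1@0 c2@0, authorship ..
After op 6 (insert('m')): buffer="mmkl" (len 4), cursors c1@2 c2@2, authorship 12..
Authorship (.=original, N=cursor N): 1 2 . .
Index 2: author = original

Answer: original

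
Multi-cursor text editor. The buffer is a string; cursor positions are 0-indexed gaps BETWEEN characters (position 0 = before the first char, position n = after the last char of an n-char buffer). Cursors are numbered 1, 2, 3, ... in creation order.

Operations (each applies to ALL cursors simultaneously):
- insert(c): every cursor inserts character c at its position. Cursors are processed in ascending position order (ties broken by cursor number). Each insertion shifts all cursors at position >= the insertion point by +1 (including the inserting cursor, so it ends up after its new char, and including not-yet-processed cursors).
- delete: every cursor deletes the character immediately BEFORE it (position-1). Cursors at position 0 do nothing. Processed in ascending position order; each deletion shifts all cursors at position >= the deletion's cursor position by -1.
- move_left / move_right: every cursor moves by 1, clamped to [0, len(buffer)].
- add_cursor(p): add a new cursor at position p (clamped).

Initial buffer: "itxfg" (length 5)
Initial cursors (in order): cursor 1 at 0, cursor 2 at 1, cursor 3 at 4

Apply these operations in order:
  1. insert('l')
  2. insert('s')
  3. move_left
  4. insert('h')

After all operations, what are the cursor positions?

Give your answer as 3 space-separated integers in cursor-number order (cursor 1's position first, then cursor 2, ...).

After op 1 (insert('l')): buffer="liltxflg" (len 8), cursors c1@1 c2@3 c3@7, authorship 1.2...3.
After op 2 (insert('s')): buffer="lsilstxflsg" (len 11), cursors c1@2 c2@5 c3@10, authorship 11.22...33.
After op 3 (move_left): buffer="lsilstxflsg" (len 11), cursors c1@1 c2@4 c3@9, authorship 11.22...33.
After op 4 (insert('h')): buffer="lhsilhstxflhsg" (len 14), cursors c1@2 c2@6 c3@12, authorship 111.222...333.

Answer: 2 6 12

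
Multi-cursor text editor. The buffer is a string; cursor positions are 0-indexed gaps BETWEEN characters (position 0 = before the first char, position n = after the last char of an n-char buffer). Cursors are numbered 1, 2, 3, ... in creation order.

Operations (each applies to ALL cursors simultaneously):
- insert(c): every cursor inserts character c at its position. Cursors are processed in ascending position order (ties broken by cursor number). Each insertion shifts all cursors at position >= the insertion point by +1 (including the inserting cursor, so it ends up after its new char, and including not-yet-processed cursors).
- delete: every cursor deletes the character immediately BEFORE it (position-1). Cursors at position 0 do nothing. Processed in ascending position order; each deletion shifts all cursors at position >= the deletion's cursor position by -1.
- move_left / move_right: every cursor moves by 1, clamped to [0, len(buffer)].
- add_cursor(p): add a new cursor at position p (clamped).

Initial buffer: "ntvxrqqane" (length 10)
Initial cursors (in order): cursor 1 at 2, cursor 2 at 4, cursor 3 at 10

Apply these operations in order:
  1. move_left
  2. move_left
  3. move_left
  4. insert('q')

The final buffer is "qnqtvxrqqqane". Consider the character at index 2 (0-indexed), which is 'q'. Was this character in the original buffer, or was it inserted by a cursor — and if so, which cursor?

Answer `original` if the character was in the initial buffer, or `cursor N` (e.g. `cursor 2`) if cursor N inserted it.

After op 1 (move_left): buffer="ntvxrqqane" (len 10), cursors c1@1 c2@3 c3@9, authorship ..........
After op 2 (move_left): buffer="ntvxrqqane" (len 10), cursors c1@0 c2@2 c3@8, authorship ..........
After op 3 (move_left): buffer="ntvxrqqane" (len 10), cursors c1@0 c2@1 c3@7, authorship ..........
After op 4 (insert('q')): buffer="qnqtvxrqqqane" (len 13), cursors c1@1 c2@3 c3@10, authorship 1.2......3...
Authorship (.=original, N=cursor N): 1 . 2 . . . . . . 3 . . .
Index 2: author = 2

Answer: cursor 2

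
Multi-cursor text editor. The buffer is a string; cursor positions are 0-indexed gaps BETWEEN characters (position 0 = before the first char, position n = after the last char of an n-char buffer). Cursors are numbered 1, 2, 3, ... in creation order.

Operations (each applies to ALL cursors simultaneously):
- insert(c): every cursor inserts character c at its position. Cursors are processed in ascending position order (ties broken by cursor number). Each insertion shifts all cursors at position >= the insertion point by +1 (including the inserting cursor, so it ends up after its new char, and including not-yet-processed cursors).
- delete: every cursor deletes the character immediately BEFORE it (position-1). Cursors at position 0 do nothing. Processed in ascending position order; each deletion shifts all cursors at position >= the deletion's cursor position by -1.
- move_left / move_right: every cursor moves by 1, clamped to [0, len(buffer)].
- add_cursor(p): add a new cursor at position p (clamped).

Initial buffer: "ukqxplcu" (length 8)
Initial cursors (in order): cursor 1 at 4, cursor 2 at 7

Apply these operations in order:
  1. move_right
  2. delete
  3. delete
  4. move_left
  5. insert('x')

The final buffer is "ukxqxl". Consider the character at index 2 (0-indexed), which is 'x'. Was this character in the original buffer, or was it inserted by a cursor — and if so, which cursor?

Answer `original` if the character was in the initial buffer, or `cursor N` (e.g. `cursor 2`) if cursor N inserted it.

After op 1 (move_right): buffer="ukqxplcu" (len 8), cursors c1@5 c2@8, authorship ........
After op 2 (delete): buffer="ukqxlc" (len 6), cursors c1@4 c2@6, authorship ......
After op 3 (delete): buffer="ukql" (len 4), cursors c1@3 c2@4, authorship ....
After op 4 (move_left): buffer="ukql" (len 4), cursors c1@2 c2@3, authorship ....
After op 5 (insert('x')): buffer="ukxqxl" (len 6), cursors c1@3 c2@5, authorship ..1.2.
Authorship (.=original, N=cursor N): . . 1 . 2 .
Index 2: author = 1

Answer: cursor 1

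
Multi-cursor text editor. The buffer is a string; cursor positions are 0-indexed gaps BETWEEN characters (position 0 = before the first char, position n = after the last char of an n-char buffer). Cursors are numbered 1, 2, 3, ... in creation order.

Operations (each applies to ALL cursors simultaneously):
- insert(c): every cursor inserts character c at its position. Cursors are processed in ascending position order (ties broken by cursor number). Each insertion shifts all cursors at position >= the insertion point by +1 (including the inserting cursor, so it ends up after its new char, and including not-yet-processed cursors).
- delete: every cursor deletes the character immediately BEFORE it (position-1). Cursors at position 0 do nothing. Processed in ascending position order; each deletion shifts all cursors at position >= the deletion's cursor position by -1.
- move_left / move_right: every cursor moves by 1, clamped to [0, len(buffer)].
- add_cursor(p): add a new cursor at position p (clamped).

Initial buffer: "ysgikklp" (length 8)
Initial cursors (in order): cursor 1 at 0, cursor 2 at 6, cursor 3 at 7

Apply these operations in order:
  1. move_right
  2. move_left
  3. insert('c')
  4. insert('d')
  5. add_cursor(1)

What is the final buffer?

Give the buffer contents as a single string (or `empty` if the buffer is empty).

After op 1 (move_right): buffer="ysgikklp" (len 8), cursors c1@1 c2@7 c3@8, authorship ........
After op 2 (move_left): buffer="ysgikklp" (len 8), cursors c1@0 c2@6 c3@7, authorship ........
After op 3 (insert('c')): buffer="cysgikkclcp" (len 11), cursors c1@1 c2@8 c3@10, authorship 1......2.3.
After op 4 (insert('d')): buffer="cdysgikkcdlcdp" (len 14), cursors c1@2 c2@10 c3@13, authorship 11......22.33.
After op 5 (add_cursor(1)): buffer="cdysgikkcdlcdp" (len 14), cursors c4@1 c1@2 c2@10 c3@13, authorship 11......22.33.

Answer: cdysgikkcdlcdp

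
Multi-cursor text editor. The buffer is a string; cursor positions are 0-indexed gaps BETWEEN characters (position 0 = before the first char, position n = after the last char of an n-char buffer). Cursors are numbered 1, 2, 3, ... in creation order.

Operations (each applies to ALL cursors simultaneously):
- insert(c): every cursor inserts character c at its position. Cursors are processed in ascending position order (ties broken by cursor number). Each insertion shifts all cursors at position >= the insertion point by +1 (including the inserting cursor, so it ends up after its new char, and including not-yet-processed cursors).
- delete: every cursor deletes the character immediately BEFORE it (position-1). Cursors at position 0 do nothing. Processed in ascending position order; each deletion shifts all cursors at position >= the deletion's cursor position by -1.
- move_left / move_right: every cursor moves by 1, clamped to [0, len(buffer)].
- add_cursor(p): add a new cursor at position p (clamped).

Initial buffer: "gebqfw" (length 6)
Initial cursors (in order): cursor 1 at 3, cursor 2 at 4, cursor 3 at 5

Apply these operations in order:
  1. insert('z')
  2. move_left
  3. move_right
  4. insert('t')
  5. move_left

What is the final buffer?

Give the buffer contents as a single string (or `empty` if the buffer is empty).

After op 1 (insert('z')): buffer="gebzqzfzw" (len 9), cursors c1@4 c2@6 c3@8, authorship ...1.2.3.
After op 2 (move_left): buffer="gebzqzfzw" (len 9), cursors c1@3 c2@5 c3@7, authorship ...1.2.3.
After op 3 (move_right): buffer="gebzqzfzw" (len 9), cursors c1@4 c2@6 c3@8, authorship ...1.2.3.
After op 4 (insert('t')): buffer="gebztqztfztw" (len 12), cursors c1@5 c2@8 c3@11, authorship ...11.22.33.
After op 5 (move_left): buffer="gebztqztfztw" (len 12), cursors c1@4 c2@7 c3@10, authorship ...11.22.33.

Answer: gebztqztfztw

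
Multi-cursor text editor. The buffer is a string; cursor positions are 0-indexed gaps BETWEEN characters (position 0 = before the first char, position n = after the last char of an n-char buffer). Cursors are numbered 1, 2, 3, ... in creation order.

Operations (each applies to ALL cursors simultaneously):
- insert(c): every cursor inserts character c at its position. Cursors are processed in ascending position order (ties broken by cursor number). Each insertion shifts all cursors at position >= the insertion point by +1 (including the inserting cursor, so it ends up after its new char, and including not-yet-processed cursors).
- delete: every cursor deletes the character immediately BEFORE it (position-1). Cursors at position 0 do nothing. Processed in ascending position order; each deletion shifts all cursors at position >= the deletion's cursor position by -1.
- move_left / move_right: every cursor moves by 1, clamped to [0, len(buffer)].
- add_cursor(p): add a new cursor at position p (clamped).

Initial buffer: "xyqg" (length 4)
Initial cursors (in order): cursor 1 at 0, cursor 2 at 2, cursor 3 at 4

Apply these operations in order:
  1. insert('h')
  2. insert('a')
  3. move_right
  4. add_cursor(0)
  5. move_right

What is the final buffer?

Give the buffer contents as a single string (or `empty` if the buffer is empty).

After op 1 (insert('h')): buffer="hxyhqgh" (len 7), cursors c1@1 c2@4 c3@7, authorship 1..2..3
After op 2 (insert('a')): buffer="haxyhaqgha" (len 10), cursors c1@2 c2@6 c3@10, authorship 11..22..33
After op 3 (move_right): buffer="haxyhaqgha" (len 10), cursors c1@3 c2@7 c3@10, authorship 11..22..33
After op 4 (add_cursor(0)): buffer="haxyhaqgha" (len 10), cursors c4@0 c1@3 c2@7 c3@10, authorship 11..22..33
After op 5 (move_right): buffer="haxyhaqgha" (len 10), cursors c4@1 c1@4 c2@8 c3@10, authorship 11..22..33

Answer: haxyhaqgha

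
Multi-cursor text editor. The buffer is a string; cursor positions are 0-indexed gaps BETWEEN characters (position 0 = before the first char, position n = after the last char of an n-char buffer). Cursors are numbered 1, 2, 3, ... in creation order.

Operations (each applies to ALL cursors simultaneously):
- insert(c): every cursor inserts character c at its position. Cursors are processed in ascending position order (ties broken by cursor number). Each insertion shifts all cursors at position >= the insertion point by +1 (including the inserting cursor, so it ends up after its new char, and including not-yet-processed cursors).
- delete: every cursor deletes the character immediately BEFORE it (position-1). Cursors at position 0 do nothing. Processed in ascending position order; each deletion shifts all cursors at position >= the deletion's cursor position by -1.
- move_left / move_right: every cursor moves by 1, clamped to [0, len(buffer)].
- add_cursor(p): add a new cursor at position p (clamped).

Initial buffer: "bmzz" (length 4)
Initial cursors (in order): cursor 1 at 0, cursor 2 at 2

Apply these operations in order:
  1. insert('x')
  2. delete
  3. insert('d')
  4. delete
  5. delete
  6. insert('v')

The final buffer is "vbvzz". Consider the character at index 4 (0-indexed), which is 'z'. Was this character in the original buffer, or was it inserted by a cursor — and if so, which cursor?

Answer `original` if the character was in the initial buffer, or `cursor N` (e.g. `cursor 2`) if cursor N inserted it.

Answer: original

Derivation:
After op 1 (insert('x')): buffer="xbmxzz" (len 6), cursors c1@1 c2@4, authorship 1..2..
After op 2 (delete): buffer="bmzz" (len 4), cursors c1@0 c2@2, authorship ....
After op 3 (insert('d')): buffer="dbmdzz" (len 6), cursors c1@1 c2@4, authorship 1..2..
After op 4 (delete): buffer="bmzz" (len 4), cursors c1@0 c2@2, authorship ....
After op 5 (delete): buffer="bzz" (len 3), cursors c1@0 c2@1, authorship ...
After op 6 (insert('v')): buffer="vbvzz" (len 5), cursors c1@1 c2@3, authorship 1.2..
Authorship (.=original, N=cursor N): 1 . 2 . .
Index 4: author = original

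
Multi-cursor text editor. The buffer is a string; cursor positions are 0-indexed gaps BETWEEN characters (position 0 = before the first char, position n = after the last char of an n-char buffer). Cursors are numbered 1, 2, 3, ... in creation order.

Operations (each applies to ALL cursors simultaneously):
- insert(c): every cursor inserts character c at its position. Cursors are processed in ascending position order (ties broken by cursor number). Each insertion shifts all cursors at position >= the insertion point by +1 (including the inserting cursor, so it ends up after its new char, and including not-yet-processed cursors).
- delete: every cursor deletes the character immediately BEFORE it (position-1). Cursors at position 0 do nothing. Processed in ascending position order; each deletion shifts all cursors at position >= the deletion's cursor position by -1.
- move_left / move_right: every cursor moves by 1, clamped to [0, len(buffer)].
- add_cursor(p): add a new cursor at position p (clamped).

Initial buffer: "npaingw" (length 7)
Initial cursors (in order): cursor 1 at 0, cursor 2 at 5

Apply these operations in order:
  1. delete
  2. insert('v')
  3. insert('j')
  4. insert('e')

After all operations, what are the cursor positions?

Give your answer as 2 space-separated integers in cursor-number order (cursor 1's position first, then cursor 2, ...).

After op 1 (delete): buffer="npaigw" (len 6), cursors c1@0 c2@4, authorship ......
After op 2 (insert('v')): buffer="vnpaivgw" (len 8), cursors c1@1 c2@6, authorship 1....2..
After op 3 (insert('j')): buffer="vjnpaivjgw" (len 10), cursors c1@2 c2@8, authorship 11....22..
After op 4 (insert('e')): buffer="vjenpaivjegw" (len 12), cursors c1@3 c2@10, authorship 111....222..

Answer: 3 10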